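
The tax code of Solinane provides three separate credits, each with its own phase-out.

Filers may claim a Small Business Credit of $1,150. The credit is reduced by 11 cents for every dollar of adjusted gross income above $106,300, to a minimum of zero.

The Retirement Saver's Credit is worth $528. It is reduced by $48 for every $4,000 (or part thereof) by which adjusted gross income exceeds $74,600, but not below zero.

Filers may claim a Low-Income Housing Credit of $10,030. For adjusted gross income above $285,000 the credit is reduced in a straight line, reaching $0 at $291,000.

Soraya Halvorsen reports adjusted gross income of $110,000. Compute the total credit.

Small Business Credit: 11% of the $3,700 excess over $106,300 is $407; credit = $1,150 − $407 = $743.
Retirement Saver's Credit: income exceeds $74,600 by $35,400, which is 9 full-or-partial $4,000 increments; reduction = 9 × $48 = $432, leaving $96.
Low-Income Housing Credit: $110,000 is at or below the $285,000 threshold, so the full $10,030 applies.
Total: $743 + $96 + $10,030 = $10,869.

$10,869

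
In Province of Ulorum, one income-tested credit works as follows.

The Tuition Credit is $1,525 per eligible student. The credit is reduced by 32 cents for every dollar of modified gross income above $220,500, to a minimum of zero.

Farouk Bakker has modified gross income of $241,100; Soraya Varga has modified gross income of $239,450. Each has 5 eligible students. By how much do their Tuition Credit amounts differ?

Farouk ($241,100): Tuition Credit: base = 5 × $1,525 = $7,625. 32% of the $20,600 excess over $220,500 is $6,592; credit = $7,625 − $6,592 = $1,033.
Soraya ($239,450): Tuition Credit: base = 5 × $1,525 = $7,625. 32% of the $18,950 excess over $220,500 is $6,064; credit = $7,625 − $6,064 = $1,561.
Difference: |$1,033 − $1,561| = $528.

$528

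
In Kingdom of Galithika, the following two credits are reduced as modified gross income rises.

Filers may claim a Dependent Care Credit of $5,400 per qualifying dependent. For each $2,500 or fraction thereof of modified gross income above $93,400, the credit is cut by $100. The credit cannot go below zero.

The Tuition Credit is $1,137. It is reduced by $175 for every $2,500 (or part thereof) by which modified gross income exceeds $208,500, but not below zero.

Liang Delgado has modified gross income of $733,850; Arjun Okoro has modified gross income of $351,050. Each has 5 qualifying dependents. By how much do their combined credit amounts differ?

$15,300

Liang ($733,850): Dependent Care Credit: base = 5 × $5,400 = $27,000. income exceeds $93,400 by $640,450, which is 257 full-or-partial $2,500 increments; reduction = 257 × $100 = $25,700, leaving $1,300. Tuition Credit: income exceeds $208,500 by $525,350 → 211 increments × $175 = $36,925 ≥ base, so the credit is $0. total $1,300 + $0 = $1,300
Arjun ($351,050): Dependent Care Credit: base = 5 × $5,400 = $27,000. income exceeds $93,400 by $257,650, which is 104 full-or-partial $2,500 increments; reduction = 104 × $100 = $10,400, leaving $16,600. Tuition Credit: income exceeds $208,500 by $142,550 → 58 increments × $175 = $10,150 ≥ base, so the credit is $0. total $16,600 + $0 = $16,600
Difference: |$1,300 − $16,600| = $15,300.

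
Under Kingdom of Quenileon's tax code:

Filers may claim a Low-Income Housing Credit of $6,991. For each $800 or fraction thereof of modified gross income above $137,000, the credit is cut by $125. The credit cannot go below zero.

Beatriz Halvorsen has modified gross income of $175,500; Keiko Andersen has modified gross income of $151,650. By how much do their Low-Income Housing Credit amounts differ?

Beatriz ($175,500): Low-Income Housing Credit: income exceeds $137,000 by $38,500, which is 49 full-or-partial $800 increments; reduction = 49 × $125 = $6,125, leaving $866.
Keiko ($151,650): Low-Income Housing Credit: income exceeds $137,000 by $14,650, which is 19 full-or-partial $800 increments; reduction = 19 × $125 = $2,375, leaving $4,616.
Difference: |$866 − $4,616| = $3,750.

$3,750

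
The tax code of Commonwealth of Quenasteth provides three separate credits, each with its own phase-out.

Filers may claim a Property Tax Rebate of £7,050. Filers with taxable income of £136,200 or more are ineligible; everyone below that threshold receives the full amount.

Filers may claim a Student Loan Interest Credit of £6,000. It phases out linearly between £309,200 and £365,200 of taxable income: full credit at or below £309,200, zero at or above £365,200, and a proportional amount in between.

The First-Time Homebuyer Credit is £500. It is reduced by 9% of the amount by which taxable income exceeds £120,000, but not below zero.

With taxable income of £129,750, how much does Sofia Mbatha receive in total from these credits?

£13,050

Property Tax Rebate: £129,750 is below the £136,200 cutoff, so the full £7,050 applies.
Student Loan Interest Credit: £129,750 is at or below the £309,200 threshold, so the full £6,000 applies.
First-Time Homebuyer Credit: 9% of the £9,750 excess over £120,000 is £877.50 ≥ base, so the credit is £0.
Total: £7,050 + £6,000 + £0 = £13,050.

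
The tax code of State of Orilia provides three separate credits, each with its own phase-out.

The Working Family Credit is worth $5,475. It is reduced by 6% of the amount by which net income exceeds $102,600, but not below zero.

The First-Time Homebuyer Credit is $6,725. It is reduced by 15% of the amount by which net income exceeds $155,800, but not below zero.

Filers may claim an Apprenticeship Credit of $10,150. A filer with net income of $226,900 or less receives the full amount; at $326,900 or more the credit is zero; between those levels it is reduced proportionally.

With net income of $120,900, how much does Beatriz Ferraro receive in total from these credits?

$21,252

Working Family Credit: 6% of the $18,300 excess over $102,600 is $1,098; credit = $5,475 − $1,098 = $4,377.
First-Time Homebuyer Credit: $120,900 is at or below the $155,800 threshold, so the full $6,725 applies.
Apprenticeship Credit: $120,900 is at or below the $226,900 threshold, so the full $10,150 applies.
Total: $4,377 + $6,725 + $10,150 = $21,252.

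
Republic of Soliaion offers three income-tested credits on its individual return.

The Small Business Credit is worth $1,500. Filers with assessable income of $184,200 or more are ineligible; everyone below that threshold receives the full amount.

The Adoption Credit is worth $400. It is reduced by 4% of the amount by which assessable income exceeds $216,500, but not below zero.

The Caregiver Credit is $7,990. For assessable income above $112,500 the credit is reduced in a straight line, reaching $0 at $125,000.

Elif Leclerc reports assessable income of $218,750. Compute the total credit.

Small Business Credit: $218,750 meets or exceeds the $184,200 cutoff, so the credit is $0.
Adoption Credit: 4% of the $2,250 excess over $216,500 is $90; credit = $400 − $90 = $310.
Caregiver Credit: $218,750 is at or above $125,000, so the credit is $0.
Total: $0 + $310 + $0 = $310.

$310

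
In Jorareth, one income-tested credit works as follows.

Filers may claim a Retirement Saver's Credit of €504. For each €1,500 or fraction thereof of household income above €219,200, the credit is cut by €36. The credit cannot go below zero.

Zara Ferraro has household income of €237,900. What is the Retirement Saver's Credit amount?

Retirement Saver's Credit: income exceeds €219,200 by €18,700, which is 13 full-or-partial €1,500 increments; reduction = 13 × €36 = €468, leaving €36.

€36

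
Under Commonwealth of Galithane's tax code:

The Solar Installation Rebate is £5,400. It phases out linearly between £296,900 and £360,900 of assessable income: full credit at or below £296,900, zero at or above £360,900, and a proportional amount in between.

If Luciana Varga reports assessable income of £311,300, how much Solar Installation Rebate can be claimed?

£4,185

Solar Installation Rebate: £311,300 is £14,400 into a £64,000 phase-out range, leaving 49,600/64,000 of the credit: £5,400 × 49,600/64,000 = £4,185.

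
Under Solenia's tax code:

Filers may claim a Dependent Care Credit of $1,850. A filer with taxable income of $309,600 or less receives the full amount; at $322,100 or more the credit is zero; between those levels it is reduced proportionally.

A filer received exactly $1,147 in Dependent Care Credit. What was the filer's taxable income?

$314,350

$1,147 is 1,147/1,850 of the full $1,850, so 703/1,850 of the $12,500 range has been used: income = $309,600 + $12,500 × 703/1,850 = $314,350.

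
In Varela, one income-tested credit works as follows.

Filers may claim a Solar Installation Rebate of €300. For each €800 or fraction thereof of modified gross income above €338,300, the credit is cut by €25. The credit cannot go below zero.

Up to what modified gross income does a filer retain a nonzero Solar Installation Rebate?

€347,100

After 11 increments the reduction is 11 × €25 = €275, leaving €25; one more increment wipes it out. Increment 11 ends at excess 11 × €800 = €8,800, so the highest qualifying income is €338,300 + €8,800 = €347,100.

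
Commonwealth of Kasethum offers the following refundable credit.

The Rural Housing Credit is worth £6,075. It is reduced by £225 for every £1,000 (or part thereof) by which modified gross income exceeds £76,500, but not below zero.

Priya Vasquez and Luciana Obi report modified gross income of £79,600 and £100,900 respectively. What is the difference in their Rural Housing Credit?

Priya (£79,600): Rural Housing Credit: income exceeds £76,500 by £3,100, which is 4 full-or-partial £1,000 increments; reduction = 4 × £225 = £900, leaving £5,175.
Luciana (£100,900): Rural Housing Credit: income exceeds £76,500 by £24,400, which is 25 full-or-partial £1,000 increments; reduction = 25 × £225 = £5,625, leaving £450.
Difference: |£5,175 − £450| = £4,725.

£4,725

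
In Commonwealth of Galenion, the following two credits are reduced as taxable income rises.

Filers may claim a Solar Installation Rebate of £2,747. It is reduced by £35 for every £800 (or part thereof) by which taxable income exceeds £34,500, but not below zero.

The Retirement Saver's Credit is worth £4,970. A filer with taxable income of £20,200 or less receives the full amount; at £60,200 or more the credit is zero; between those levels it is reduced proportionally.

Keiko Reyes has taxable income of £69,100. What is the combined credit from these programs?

£1,207

Solar Installation Rebate: income exceeds £34,500 by £34,600, which is 44 full-or-partial £800 increments; reduction = 44 × £35 = £1,540, leaving £1,207.
Retirement Saver's Credit: £69,100 is at or above £60,200, so the credit is £0.
Total: £1,207 + £0 = £1,207.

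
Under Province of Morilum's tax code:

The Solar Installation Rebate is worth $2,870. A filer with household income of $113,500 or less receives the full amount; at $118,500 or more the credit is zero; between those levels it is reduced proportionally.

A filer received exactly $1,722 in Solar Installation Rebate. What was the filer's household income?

$1,722 is 1,722/2,870 of the full $2,870, so 1,148/2,870 of the $5,000 range has been used: income = $113,500 + $5,000 × 1,148/2,870 = $115,500.

$115,500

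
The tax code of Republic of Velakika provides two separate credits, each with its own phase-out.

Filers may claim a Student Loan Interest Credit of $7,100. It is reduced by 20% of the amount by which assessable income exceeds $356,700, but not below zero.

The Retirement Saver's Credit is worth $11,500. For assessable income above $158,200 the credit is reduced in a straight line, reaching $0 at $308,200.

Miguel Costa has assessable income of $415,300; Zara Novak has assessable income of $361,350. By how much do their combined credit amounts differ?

Miguel ($415,300): Student Loan Interest Credit: 20% of the $58,600 excess over $356,700 is $11,720 ≥ base, so the credit is $0. Retirement Saver's Credit: $415,300 is at or above $308,200, so the credit is $0. total $0 + $0 = $0
Zara ($361,350): Student Loan Interest Credit: 20% of the $4,650 excess over $356,700 is $930; credit = $7,100 − $930 = $6,170. Retirement Saver's Credit: $361,350 is at or above $308,200, so the credit is $0. total $6,170 + $0 = $6,170
Difference: |$0 − $6,170| = $6,170.

$6,170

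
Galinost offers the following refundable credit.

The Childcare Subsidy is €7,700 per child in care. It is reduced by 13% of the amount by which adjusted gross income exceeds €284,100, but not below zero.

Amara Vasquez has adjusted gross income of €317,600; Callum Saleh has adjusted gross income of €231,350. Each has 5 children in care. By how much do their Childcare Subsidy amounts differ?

€4,355

Amara (€317,600): Childcare Subsidy: base = 5 × €7,700 = €38,500. 13% of the €33,500 excess over €284,100 is €4,355; credit = €38,500 − €4,355 = €34,145.
Callum (€231,350): Childcare Subsidy: base = 5 × €7,700 = €38,500. €231,350 is at or below the €284,100 threshold, so the full €38,500 applies.
Difference: |€34,145 − €38,500| = €4,355.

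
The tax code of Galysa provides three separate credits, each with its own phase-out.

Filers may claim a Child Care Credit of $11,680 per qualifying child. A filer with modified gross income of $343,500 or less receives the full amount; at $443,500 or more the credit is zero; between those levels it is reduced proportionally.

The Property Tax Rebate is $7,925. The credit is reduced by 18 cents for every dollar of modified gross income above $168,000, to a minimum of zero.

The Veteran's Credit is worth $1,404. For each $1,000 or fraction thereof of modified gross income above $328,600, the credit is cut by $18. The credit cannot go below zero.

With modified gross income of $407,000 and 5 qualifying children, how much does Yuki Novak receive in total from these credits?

Child Care Credit: base = 5 × $11,680 = $58,400. $407,000 is $63,500 into a $100,000 phase-out range, leaving 36,500/100,000 of the credit: $58,400 × 36,500/100,000 = $21,316.
Property Tax Rebate: 18% of the $239,000 excess over $168,000 is $43,020 ≥ base, so the credit is $0.
Veteran's Credit: income exceeds $328,600 by $78,400 → 79 increments × $18 = $1,422 ≥ base, so the credit is $0.
Total: $21,316 + $0 + $0 = $21,316.

$21,316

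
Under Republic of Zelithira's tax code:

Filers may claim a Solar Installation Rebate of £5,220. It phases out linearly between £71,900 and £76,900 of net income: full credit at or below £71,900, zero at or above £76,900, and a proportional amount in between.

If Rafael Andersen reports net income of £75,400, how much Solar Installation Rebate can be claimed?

Solar Installation Rebate: £75,400 is £3,500 into a £5,000 phase-out range, leaving 1,500/5,000 of the credit: £5,220 × 1,500/5,000 = £1,566.

£1,566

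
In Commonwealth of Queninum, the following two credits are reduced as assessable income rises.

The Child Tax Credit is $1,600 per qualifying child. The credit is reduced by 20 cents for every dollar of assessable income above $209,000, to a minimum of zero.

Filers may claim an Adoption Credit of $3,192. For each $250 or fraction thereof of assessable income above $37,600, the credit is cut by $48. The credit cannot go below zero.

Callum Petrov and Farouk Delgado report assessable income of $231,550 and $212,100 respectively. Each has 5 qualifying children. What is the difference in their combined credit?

$3,890

Callum ($231,550): Child Tax Credit: base = 5 × $1,600 = $8,000. 20% of the $22,550 excess over $209,000 is $4,510; credit = $8,000 − $4,510 = $3,490. Adoption Credit: income exceeds $37,600 by $193,950 → 776 increments × $48 = $37,248 ≥ base, so the credit is $0. total $3,490 + $0 = $3,490
Farouk ($212,100): Child Tax Credit: base = 5 × $1,600 = $8,000. 20% of the $3,100 excess over $209,000 is $620; credit = $8,000 − $620 = $7,380. Adoption Credit: income exceeds $37,600 by $174,500 → 698 increments × $48 = $33,504 ≥ base, so the credit is $0. total $7,380 + $0 = $7,380
Difference: |$3,490 − $7,380| = $3,890.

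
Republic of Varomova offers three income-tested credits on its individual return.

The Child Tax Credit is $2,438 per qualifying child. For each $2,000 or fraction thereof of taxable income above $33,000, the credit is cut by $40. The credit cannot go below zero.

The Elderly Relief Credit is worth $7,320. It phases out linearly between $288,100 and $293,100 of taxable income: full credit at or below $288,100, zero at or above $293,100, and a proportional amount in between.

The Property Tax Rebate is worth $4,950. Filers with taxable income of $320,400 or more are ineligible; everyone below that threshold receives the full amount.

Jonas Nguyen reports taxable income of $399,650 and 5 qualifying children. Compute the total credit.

$4,830

Child Tax Credit: base = 5 × $2,438 = $12,190. income exceeds $33,000 by $366,650, which is 184 full-or-partial $2,000 increments; reduction = 184 × $40 = $7,360, leaving $4,830.
Elderly Relief Credit: $399,650 is at or above $293,100, so the credit is $0.
Property Tax Rebate: $399,650 meets or exceeds the $320,400 cutoff, so the credit is $0.
Total: $4,830 + $0 + $0 = $4,830.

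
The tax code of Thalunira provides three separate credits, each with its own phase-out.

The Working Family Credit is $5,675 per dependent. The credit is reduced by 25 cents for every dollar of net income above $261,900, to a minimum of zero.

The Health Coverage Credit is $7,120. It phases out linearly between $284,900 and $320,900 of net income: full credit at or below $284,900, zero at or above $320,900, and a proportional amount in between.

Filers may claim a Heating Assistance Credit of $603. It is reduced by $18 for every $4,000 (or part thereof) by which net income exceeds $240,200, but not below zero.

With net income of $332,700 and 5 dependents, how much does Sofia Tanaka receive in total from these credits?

Working Family Credit: base = 5 × $5,675 = $28,375. 25% of the $70,800 excess over $261,900 is $17,700; credit = $28,375 − $17,700 = $10,675.
Health Coverage Credit: $332,700 is at or above $320,900, so the credit is $0.
Heating Assistance Credit: income exceeds $240,200 by $92,500, which is 24 full-or-partial $4,000 increments; reduction = 24 × $18 = $432, leaving $171.
Total: $10,675 + $0 + $171 = $10,846.

$10,846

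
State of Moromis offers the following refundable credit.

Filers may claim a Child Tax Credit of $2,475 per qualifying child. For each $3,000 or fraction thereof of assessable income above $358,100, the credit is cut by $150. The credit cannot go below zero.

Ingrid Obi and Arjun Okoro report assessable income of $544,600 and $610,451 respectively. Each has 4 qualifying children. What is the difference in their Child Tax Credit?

Ingrid ($544,600): Child Tax Credit: base = 4 × $2,475 = $9,900. income exceeds $358,100 by $186,500, which is 63 full-or-partial $3,000 increments; reduction = 63 × $150 = $9,450, leaving $450.
Arjun ($610,451): Child Tax Credit: base = 4 × $2,475 = $9,900. income exceeds $358,100 by $252,351 → 85 increments × $150 = $12,750 ≥ base, so the credit is $0.
Difference: |$450 − $0| = $450.

$450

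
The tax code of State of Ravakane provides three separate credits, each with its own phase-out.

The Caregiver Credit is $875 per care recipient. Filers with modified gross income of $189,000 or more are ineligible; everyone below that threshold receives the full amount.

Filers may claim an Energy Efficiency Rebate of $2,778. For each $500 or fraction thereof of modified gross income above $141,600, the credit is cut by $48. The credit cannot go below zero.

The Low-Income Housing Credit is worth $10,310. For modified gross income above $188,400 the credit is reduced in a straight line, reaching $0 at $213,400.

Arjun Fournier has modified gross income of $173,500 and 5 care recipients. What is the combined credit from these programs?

Caregiver Credit: base = 5 × $875 = $4,375. $173,500 is below the $189,000 cutoff, so the full $4,375 applies.
Energy Efficiency Rebate: income exceeds $141,600 by $31,900 → 64 increments × $48 = $3,072 ≥ base, so the credit is $0.
Low-Income Housing Credit: $173,500 is at or below the $188,400 threshold, so the full $10,310 applies.
Total: $4,375 + $0 + $10,310 = $14,685.

$14,685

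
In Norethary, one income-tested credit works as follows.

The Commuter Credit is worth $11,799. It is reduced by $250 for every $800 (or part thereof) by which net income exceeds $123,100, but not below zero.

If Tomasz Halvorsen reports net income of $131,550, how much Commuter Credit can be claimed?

$9,049

Commuter Credit: income exceeds $123,100 by $8,450, which is 11 full-or-partial $800 increments; reduction = 11 × $250 = $2,750, leaving $9,049.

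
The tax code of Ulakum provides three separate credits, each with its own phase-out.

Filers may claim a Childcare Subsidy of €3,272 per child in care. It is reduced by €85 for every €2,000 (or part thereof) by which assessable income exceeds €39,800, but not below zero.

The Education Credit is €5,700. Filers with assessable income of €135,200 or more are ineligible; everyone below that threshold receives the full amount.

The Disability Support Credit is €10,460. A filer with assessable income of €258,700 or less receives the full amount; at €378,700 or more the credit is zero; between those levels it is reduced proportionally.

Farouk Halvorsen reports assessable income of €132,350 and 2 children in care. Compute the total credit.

€18,709

Childcare Subsidy: base = 2 × €3,272 = €6,544. income exceeds €39,800 by €92,550, which is 47 full-or-partial €2,000 increments; reduction = 47 × €85 = €3,995, leaving €2,549.
Education Credit: €132,350 is below the €135,200 cutoff, so the full €5,700 applies.
Disability Support Credit: €132,350 is at or below the €258,700 threshold, so the full €10,460 applies.
Total: €2,549 + €5,700 + €10,460 = €18,709.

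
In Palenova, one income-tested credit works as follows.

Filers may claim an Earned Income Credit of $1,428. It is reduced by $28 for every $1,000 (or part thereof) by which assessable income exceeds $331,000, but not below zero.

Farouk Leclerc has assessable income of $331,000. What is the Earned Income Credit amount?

Earned Income Credit: $331,000 is at or below the $331,000 threshold, so the full $1,428 applies.

$1,428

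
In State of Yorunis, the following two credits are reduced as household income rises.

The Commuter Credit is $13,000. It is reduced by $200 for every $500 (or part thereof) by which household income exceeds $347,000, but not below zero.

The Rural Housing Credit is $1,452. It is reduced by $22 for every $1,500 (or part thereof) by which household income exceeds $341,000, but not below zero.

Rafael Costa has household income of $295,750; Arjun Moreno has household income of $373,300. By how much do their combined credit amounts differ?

Rafael ($295,750): Commuter Credit: $295,750 is at or below the $347,000 threshold, so the full $13,000 applies. Rural Housing Credit: $295,750 is at or below the $341,000 threshold, so the full $1,452 applies. total $13,000 + $1,452 = $14,452
Arjun ($373,300): Commuter Credit: income exceeds $347,000 by $26,300, which is 53 full-or-partial $500 increments; reduction = 53 × $200 = $10,600, leaving $2,400. Rural Housing Credit: income exceeds $341,000 by $32,300, which is 22 full-or-partial $1,500 increments; reduction = 22 × $22 = $484, leaving $968. total $2,400 + $968 = $3,368
Difference: |$14,452 − $3,368| = $11,084.

$11,084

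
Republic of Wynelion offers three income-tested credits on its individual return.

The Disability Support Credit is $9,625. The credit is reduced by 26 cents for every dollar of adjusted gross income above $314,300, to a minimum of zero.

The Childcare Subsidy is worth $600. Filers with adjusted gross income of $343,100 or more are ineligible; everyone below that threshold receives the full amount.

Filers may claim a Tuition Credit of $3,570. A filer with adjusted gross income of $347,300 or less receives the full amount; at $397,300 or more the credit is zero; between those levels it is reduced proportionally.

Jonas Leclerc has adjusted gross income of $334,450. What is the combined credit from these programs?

Disability Support Credit: 26% of the $20,150 excess over $314,300 is $5,239; credit = $9,625 − $5,239 = $4,386.
Childcare Subsidy: $334,450 is below the $343,100 cutoff, so the full $600 applies.
Tuition Credit: $334,450 is at or below the $347,300 threshold, so the full $3,570 applies.
Total: $4,386 + $600 + $3,570 = $8,556.

$8,556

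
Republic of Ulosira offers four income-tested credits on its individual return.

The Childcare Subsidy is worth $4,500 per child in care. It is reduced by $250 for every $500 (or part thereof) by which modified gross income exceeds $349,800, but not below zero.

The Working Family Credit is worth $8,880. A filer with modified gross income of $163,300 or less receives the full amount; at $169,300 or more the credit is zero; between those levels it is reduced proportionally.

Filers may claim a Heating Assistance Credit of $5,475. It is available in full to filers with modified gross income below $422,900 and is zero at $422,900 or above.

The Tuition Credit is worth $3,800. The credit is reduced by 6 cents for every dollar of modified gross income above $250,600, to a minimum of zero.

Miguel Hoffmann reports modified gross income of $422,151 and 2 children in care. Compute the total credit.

Childcare Subsidy: base = 2 × $4,500 = $9,000. income exceeds $349,800 by $72,351 → 145 increments × $250 = $36,250 ≥ base, so the credit is $0.
Working Family Credit: $422,151 is at or above $169,300, so the credit is $0.
Heating Assistance Credit: $422,151 is below the $422,900 cutoff, so the full $5,475 applies.
Tuition Credit: 6% of the $171,551 excess over $250,600 is $10,293.06 ≥ base, so the credit is $0.
Total: $0 + $0 + $5,475 + $0 = $5,475.

$5,475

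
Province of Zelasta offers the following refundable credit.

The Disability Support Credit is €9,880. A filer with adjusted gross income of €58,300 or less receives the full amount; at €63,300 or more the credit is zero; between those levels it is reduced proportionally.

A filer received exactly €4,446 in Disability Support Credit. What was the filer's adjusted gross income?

€4,446 is 4,446/9,880 of the full €9,880, so 5,434/9,880 of the €5,000 range has been used: income = €58,300 + €5,000 × 5,434/9,880 = €61,050.

€61,050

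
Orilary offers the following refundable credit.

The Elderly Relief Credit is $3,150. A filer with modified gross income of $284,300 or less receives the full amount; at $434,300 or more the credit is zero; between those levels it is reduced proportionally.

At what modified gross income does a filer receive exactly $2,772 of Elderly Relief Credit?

$2,772 is 2,772/3,150 of the full $3,150, so 378/3,150 of the $150,000 range has been used: income = $284,300 + $150,000 × 378/3,150 = $302,300.

$302,300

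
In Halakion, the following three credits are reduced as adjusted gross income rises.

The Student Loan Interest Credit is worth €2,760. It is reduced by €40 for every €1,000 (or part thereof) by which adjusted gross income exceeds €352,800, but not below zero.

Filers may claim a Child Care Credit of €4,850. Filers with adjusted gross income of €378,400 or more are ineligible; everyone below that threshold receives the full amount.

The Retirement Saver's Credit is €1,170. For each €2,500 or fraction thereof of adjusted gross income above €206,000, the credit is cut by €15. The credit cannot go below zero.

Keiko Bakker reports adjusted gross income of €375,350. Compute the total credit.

Student Loan Interest Credit: income exceeds €352,800 by €22,550, which is 23 full-or-partial €1,000 increments; reduction = 23 × €40 = €920, leaving €1,840.
Child Care Credit: €375,350 is below the €378,400 cutoff, so the full €4,850 applies.
Retirement Saver's Credit: income exceeds €206,000 by €169,350, which is 68 full-or-partial €2,500 increments; reduction = 68 × €15 = €1,020, leaving €150.
Total: €1,840 + €4,850 + €150 = €6,840.

€6,840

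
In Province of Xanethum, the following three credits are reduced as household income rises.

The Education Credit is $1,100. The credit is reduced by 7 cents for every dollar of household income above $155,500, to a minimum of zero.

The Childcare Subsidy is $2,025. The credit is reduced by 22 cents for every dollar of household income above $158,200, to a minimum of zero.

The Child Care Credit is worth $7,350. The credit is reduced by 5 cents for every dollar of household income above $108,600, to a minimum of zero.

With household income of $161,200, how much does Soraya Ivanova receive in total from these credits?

Education Credit: 7% of the $5,700 excess over $155,500 is $399; credit = $1,100 − $399 = $701.
Childcare Subsidy: 22% of the $3,000 excess over $158,200 is $660; credit = $2,025 − $660 = $1,365.
Child Care Credit: 5% of the $52,600 excess over $108,600 is $2,630; credit = $7,350 − $2,630 = $4,720.
Total: $701 + $1,365 + $4,720 = $6,786.

$6,786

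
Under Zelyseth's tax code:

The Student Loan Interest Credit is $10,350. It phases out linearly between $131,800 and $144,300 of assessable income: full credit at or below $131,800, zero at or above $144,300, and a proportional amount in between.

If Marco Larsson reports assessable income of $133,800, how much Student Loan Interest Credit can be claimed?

Student Loan Interest Credit: $133,800 is $2,000 into a $12,500 phase-out range, leaving 10,500/12,500 of the credit: $10,350 × 10,500/12,500 = $8,694.

$8,694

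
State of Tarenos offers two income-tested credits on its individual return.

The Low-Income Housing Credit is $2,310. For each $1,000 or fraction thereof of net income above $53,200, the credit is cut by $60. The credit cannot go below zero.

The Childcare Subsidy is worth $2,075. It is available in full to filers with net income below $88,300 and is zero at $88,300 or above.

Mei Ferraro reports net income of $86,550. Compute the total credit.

$2,345

Low-Income Housing Credit: income exceeds $53,200 by $33,350, which is 34 full-or-partial $1,000 increments; reduction = 34 × $60 = $2,040, leaving $270.
Childcare Subsidy: $86,550 is below the $88,300 cutoff, so the full $2,075 applies.
Total: $270 + $2,075 = $2,345.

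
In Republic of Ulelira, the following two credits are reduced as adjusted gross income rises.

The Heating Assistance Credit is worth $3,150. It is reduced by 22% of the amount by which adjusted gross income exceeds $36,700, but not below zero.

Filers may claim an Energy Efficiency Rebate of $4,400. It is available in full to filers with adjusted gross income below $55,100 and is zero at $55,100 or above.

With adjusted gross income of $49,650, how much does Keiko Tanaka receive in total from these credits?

$4,701

Heating Assistance Credit: 22% of the $12,950 excess over $36,700 is $2,849; credit = $3,150 − $2,849 = $301.
Energy Efficiency Rebate: $49,650 is below the $55,100 cutoff, so the full $4,400 applies.
Total: $301 + $4,400 = $4,701.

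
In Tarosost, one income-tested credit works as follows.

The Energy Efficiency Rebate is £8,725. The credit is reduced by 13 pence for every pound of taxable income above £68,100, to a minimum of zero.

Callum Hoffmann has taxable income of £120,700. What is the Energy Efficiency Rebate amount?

Energy Efficiency Rebate: 13% of the £52,600 excess over £68,100 is £6,838; credit = £8,725 − £6,838 = £1,887.

£1,887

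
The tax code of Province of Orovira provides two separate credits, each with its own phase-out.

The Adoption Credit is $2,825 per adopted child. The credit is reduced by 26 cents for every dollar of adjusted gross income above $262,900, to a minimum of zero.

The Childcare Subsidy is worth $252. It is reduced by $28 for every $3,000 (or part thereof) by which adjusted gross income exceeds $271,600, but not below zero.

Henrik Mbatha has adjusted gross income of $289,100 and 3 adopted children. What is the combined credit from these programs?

$1,747

Adoption Credit: base = 3 × $2,825 = $8,475. 26% of the $26,200 excess over $262,900 is $6,812; credit = $8,475 − $6,812 = $1,663.
Childcare Subsidy: income exceeds $271,600 by $17,500, which is 6 full-or-partial $3,000 increments; reduction = 6 × $28 = $168, leaving $84.
Total: $1,663 + $84 = $1,747.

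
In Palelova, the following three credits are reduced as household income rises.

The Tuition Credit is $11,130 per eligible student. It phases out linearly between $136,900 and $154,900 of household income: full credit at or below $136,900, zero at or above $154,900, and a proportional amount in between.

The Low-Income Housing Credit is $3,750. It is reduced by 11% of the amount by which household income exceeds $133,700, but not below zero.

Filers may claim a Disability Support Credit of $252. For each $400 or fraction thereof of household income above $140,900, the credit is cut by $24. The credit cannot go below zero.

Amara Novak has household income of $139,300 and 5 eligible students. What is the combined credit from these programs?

Tuition Credit: base = 5 × $11,130 = $55,650. $139,300 is $2,400 into a $18,000 phase-out range, leaving 15,600/18,000 of the credit: $55,650 × 15,600/18,000 = $48,230.
Low-Income Housing Credit: 11% of the $5,600 excess over $133,700 is $616; credit = $3,750 − $616 = $3,134.
Disability Support Credit: $139,300 is at or below the $140,900 threshold, so the full $252 applies.
Total: $48,230 + $3,134 + $252 = $51,616.

$51,616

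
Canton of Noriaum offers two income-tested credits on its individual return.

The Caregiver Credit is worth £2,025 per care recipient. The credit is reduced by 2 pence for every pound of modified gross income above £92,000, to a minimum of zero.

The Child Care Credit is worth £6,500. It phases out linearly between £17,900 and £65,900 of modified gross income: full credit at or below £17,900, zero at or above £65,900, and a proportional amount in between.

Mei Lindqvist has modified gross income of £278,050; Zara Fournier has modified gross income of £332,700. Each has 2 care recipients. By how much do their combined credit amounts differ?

Mei (£278,050): Caregiver Credit: base = 2 × £2,025 = £4,050. 2% of the £186,050 excess over £92,000 is £3,721; credit = £4,050 − £3,721 = £329. Child Care Credit: £278,050 is at or above £65,900, so the credit is £0. total £329 + £0 = £329
Zara (£332,700): Caregiver Credit: base = 2 × £2,025 = £4,050. 2% of the £240,700 excess over £92,000 is £4,814 ≥ base, so the credit is £0. Child Care Credit: £332,700 is at or above £65,900, so the credit is £0. total £0 + £0 = £0
Difference: |£329 − £0| = £329.

£329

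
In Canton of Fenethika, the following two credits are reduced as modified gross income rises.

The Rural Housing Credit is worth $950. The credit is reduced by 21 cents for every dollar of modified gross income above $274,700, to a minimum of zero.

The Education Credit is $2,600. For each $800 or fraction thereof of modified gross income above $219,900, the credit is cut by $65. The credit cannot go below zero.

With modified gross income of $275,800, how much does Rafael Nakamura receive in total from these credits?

$719

Rural Housing Credit: 21% of the $1,100 excess over $274,700 is $231; credit = $950 − $231 = $719.
Education Credit: income exceeds $219,900 by $55,900 → 70 increments × $65 = $4,550 ≥ base, so the credit is $0.
Total: $719 + $0 = $719.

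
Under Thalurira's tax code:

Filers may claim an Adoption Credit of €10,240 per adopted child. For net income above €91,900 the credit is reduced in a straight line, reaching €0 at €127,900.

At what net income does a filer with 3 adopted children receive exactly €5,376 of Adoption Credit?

Full credit = 3 × €10,240 = €30,720.
€5,376 is 5,376/30,720 of the full €30,720, so 25,344/30,720 of the €36,000 range has been used: income = €91,900 + €36,000 × 25,344/30,720 = €121,600.

€121,600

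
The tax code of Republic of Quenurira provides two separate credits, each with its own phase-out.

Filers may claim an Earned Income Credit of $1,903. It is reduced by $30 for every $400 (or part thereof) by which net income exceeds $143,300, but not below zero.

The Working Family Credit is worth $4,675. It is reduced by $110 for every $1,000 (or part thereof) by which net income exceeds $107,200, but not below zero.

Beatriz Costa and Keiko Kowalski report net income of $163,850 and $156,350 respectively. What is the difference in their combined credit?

$570

Beatriz ($163,850): Earned Income Credit: income exceeds $143,300 by $20,550, which is 52 full-or-partial $400 increments; reduction = 52 × $30 = $1,560, leaving $343. Working Family Credit: income exceeds $107,200 by $56,650 → 57 increments × $110 = $6,270 ≥ base, so the credit is $0. total $343 + $0 = $343
Keiko ($156,350): Earned Income Credit: income exceeds $143,300 by $13,050, which is 33 full-or-partial $400 increments; reduction = 33 × $30 = $990, leaving $913. Working Family Credit: income exceeds $107,200 by $49,150 → 50 increments × $110 = $5,500 ≥ base, so the credit is $0. total $913 + $0 = $913
Difference: |$343 − $913| = $570.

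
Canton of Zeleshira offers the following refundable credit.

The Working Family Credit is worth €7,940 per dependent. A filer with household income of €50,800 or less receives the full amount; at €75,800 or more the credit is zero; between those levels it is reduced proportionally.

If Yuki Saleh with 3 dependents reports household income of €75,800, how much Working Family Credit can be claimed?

Working Family Credit: base = 3 × €7,940 = €23,820. €75,800 is at or above €75,800, so the credit is €0.

€0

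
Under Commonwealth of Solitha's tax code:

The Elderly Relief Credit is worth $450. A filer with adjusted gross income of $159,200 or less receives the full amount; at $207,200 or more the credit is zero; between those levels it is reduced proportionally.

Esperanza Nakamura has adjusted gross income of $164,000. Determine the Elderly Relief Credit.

$405

Elderly Relief Credit: $164,000 is $4,800 into a $48,000 phase-out range, leaving 43,200/48,000 of the credit: $450 × 43,200/48,000 = $405.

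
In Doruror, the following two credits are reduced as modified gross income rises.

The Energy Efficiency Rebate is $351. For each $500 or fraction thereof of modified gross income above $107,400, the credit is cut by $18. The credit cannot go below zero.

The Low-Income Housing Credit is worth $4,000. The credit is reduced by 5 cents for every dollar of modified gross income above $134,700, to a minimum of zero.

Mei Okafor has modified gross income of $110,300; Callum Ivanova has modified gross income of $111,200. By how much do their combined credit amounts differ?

$36

Mei ($110,300): Energy Efficiency Rebate: income exceeds $107,400 by $2,900, which is 6 full-or-partial $500 increments; reduction = 6 × $18 = $108, leaving $243. Low-Income Housing Credit: $110,300 is at or below the $134,700 threshold, so the full $4,000 applies. total $243 + $4,000 = $4,243
Callum ($111,200): Energy Efficiency Rebate: income exceeds $107,400 by $3,800, which is 8 full-or-partial $500 increments; reduction = 8 × $18 = $144, leaving $207. Low-Income Housing Credit: $111,200 is at or below the $134,700 threshold, so the full $4,000 applies. total $207 + $4,000 = $4,207
Difference: |$4,243 − $4,207| = $36.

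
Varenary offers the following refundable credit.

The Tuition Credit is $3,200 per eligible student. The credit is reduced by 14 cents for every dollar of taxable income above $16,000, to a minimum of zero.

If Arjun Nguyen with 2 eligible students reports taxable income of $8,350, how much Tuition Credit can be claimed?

Tuition Credit: base = 2 × $3,200 = $6,400. $8,350 is at or below the $16,000 threshold, so the full $6,400 applies.

$6,400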